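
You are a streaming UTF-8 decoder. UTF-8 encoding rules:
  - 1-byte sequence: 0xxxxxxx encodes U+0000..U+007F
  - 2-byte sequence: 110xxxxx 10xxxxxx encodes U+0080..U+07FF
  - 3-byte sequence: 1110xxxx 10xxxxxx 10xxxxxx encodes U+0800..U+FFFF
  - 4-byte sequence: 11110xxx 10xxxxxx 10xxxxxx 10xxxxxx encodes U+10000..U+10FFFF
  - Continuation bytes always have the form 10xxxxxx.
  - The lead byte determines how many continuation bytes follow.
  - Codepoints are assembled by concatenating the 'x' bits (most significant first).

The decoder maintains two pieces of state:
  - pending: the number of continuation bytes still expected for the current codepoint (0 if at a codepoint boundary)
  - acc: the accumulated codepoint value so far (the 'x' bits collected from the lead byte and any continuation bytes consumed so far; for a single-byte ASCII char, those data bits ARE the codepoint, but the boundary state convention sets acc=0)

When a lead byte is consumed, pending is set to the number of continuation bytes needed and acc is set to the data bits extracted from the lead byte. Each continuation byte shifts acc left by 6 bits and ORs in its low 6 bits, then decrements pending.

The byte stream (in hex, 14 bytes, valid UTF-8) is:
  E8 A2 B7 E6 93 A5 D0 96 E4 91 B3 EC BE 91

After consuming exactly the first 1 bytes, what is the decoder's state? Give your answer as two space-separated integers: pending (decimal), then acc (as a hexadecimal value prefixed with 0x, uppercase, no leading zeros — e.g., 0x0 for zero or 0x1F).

Answer: 2 0x8

Derivation:
Byte[0]=E8: 3-byte lead. pending=2, acc=0x8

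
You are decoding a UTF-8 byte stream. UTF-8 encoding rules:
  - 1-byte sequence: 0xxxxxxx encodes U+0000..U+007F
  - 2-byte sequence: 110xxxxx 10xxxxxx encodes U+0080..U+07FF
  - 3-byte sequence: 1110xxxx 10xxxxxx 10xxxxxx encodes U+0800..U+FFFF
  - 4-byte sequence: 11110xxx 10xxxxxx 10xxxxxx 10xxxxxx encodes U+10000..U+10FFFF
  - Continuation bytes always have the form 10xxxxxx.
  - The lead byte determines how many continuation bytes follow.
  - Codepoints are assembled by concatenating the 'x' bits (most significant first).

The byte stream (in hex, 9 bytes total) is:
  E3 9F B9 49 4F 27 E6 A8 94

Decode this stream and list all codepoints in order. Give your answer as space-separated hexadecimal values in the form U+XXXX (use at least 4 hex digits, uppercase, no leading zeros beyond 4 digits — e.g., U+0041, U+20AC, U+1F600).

Answer: U+37F9 U+0049 U+004F U+0027 U+6A14

Derivation:
Byte[0]=E3: 3-byte lead, need 2 cont bytes. acc=0x3
Byte[1]=9F: continuation. acc=(acc<<6)|0x1F=0xDF
Byte[2]=B9: continuation. acc=(acc<<6)|0x39=0x37F9
Completed: cp=U+37F9 (starts at byte 0)
Byte[3]=49: 1-byte ASCII. cp=U+0049
Byte[4]=4F: 1-byte ASCII. cp=U+004F
Byte[5]=27: 1-byte ASCII. cp=U+0027
Byte[6]=E6: 3-byte lead, need 2 cont bytes. acc=0x6
Byte[7]=A8: continuation. acc=(acc<<6)|0x28=0x1A8
Byte[8]=94: continuation. acc=(acc<<6)|0x14=0x6A14
Completed: cp=U+6A14 (starts at byte 6)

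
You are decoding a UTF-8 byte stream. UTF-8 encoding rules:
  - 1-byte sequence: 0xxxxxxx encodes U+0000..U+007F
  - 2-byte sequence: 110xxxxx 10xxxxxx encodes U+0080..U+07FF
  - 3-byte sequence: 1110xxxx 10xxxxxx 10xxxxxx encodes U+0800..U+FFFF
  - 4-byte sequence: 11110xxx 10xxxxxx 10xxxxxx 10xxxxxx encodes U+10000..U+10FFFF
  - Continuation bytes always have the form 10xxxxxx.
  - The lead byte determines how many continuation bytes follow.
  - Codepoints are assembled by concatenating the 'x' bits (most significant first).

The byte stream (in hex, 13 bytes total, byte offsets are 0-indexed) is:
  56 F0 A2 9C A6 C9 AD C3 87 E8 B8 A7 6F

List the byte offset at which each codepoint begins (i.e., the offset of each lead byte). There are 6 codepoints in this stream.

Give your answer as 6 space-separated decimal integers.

Byte[0]=56: 1-byte ASCII. cp=U+0056
Byte[1]=F0: 4-byte lead, need 3 cont bytes. acc=0x0
Byte[2]=A2: continuation. acc=(acc<<6)|0x22=0x22
Byte[3]=9C: continuation. acc=(acc<<6)|0x1C=0x89C
Byte[4]=A6: continuation. acc=(acc<<6)|0x26=0x22726
Completed: cp=U+22726 (starts at byte 1)
Byte[5]=C9: 2-byte lead, need 1 cont bytes. acc=0x9
Byte[6]=AD: continuation. acc=(acc<<6)|0x2D=0x26D
Completed: cp=U+026D (starts at byte 5)
Byte[7]=C3: 2-byte lead, need 1 cont bytes. acc=0x3
Byte[8]=87: continuation. acc=(acc<<6)|0x07=0xC7
Completed: cp=U+00C7 (starts at byte 7)
Byte[9]=E8: 3-byte lead, need 2 cont bytes. acc=0x8
Byte[10]=B8: continuation. acc=(acc<<6)|0x38=0x238
Byte[11]=A7: continuation. acc=(acc<<6)|0x27=0x8E27
Completed: cp=U+8E27 (starts at byte 9)
Byte[12]=6F: 1-byte ASCII. cp=U+006F

Answer: 0 1 5 7 9 12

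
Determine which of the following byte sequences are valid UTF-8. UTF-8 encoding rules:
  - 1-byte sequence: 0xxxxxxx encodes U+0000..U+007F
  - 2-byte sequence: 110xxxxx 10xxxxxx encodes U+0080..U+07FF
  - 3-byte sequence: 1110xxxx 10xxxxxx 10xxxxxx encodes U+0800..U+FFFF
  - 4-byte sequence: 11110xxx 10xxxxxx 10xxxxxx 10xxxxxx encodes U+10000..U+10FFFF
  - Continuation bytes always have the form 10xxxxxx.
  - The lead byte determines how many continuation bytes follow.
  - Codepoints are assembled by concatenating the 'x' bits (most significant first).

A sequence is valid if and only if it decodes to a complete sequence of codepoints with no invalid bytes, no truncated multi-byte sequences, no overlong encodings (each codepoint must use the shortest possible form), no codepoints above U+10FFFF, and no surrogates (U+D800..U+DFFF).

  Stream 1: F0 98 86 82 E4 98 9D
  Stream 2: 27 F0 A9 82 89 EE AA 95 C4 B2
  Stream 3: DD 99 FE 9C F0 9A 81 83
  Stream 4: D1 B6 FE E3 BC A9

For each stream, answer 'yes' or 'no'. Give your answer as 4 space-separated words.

Stream 1: decodes cleanly. VALID
Stream 2: decodes cleanly. VALID
Stream 3: error at byte offset 2. INVALID
Stream 4: error at byte offset 2. INVALID

Answer: yes yes no no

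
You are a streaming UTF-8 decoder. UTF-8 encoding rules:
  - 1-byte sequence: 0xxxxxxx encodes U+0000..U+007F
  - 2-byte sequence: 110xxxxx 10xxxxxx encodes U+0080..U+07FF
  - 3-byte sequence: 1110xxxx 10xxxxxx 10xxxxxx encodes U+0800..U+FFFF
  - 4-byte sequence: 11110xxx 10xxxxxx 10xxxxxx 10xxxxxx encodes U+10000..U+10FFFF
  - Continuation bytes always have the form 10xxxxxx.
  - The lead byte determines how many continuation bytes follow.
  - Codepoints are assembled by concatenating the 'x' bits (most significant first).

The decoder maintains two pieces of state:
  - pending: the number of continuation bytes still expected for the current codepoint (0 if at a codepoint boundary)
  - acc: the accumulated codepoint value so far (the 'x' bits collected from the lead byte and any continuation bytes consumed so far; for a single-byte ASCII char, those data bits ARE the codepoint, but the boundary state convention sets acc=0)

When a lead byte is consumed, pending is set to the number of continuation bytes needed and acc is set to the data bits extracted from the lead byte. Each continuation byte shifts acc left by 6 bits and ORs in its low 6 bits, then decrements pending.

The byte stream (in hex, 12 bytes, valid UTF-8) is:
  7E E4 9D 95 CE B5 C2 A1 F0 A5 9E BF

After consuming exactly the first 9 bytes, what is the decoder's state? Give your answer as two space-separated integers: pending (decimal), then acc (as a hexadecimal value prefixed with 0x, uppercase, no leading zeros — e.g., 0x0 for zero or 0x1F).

Byte[0]=7E: 1-byte. pending=0, acc=0x0
Byte[1]=E4: 3-byte lead. pending=2, acc=0x4
Byte[2]=9D: continuation. acc=(acc<<6)|0x1D=0x11D, pending=1
Byte[3]=95: continuation. acc=(acc<<6)|0x15=0x4755, pending=0
Byte[4]=CE: 2-byte lead. pending=1, acc=0xE
Byte[5]=B5: continuation. acc=(acc<<6)|0x35=0x3B5, pending=0
Byte[6]=C2: 2-byte lead. pending=1, acc=0x2
Byte[7]=A1: continuation. acc=(acc<<6)|0x21=0xA1, pending=0
Byte[8]=F0: 4-byte lead. pending=3, acc=0x0

Answer: 3 0x0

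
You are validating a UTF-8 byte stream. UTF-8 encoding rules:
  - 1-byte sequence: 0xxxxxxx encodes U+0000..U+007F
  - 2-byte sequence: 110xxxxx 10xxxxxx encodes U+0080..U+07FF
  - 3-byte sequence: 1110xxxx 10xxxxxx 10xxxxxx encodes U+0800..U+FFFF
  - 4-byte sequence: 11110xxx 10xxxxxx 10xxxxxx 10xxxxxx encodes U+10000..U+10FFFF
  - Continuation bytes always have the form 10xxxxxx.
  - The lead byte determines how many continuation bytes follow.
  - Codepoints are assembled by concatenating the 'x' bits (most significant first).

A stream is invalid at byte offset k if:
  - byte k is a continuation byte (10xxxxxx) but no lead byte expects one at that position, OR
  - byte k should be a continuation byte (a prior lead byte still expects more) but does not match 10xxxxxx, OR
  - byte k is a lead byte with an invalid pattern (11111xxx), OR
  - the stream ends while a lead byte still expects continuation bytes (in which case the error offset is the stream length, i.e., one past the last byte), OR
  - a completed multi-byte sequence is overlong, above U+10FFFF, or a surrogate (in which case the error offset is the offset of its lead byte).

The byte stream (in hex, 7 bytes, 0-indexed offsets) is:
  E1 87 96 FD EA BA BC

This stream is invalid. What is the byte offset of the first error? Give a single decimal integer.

Answer: 3

Derivation:
Byte[0]=E1: 3-byte lead, need 2 cont bytes. acc=0x1
Byte[1]=87: continuation. acc=(acc<<6)|0x07=0x47
Byte[2]=96: continuation. acc=(acc<<6)|0x16=0x11D6
Completed: cp=U+11D6 (starts at byte 0)
Byte[3]=FD: INVALID lead byte (not 0xxx/110x/1110/11110)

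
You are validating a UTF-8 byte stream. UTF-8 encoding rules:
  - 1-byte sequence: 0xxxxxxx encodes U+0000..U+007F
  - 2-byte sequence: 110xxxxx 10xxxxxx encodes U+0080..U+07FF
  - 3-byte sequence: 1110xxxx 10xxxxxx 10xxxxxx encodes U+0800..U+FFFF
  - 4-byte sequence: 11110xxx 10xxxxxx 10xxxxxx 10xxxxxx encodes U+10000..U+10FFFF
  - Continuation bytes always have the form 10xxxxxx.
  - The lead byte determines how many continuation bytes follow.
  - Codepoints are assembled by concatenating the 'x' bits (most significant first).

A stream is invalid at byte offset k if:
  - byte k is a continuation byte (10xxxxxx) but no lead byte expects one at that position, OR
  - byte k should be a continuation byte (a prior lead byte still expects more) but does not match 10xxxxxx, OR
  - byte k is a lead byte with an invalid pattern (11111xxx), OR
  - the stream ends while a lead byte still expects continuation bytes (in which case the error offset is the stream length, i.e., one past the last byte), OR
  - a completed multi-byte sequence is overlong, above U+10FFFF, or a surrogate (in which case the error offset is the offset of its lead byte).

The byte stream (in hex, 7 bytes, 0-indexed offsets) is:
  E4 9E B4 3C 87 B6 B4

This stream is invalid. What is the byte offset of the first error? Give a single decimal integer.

Byte[0]=E4: 3-byte lead, need 2 cont bytes. acc=0x4
Byte[1]=9E: continuation. acc=(acc<<6)|0x1E=0x11E
Byte[2]=B4: continuation. acc=(acc<<6)|0x34=0x47B4
Completed: cp=U+47B4 (starts at byte 0)
Byte[3]=3C: 1-byte ASCII. cp=U+003C
Byte[4]=87: INVALID lead byte (not 0xxx/110x/1110/11110)

Answer: 4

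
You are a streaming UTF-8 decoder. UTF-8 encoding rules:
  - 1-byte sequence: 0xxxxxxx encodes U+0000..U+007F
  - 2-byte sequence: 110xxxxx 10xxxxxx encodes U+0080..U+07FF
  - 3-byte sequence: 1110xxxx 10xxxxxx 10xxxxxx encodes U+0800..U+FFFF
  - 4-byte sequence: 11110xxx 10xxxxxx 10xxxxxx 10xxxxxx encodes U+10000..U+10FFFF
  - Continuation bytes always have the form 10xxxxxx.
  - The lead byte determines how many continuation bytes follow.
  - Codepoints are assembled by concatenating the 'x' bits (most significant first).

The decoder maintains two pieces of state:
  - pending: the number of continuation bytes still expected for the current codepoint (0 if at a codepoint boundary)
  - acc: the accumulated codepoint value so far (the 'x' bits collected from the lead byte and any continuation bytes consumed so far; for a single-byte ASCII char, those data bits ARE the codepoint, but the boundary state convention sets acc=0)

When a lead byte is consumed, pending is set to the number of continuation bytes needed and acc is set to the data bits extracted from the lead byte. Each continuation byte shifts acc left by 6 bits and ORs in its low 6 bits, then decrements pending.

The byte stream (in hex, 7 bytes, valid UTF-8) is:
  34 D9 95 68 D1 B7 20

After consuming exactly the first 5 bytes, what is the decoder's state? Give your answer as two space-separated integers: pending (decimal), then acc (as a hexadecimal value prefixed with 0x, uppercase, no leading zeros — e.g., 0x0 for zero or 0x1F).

Answer: 1 0x11

Derivation:
Byte[0]=34: 1-byte. pending=0, acc=0x0
Byte[1]=D9: 2-byte lead. pending=1, acc=0x19
Byte[2]=95: continuation. acc=(acc<<6)|0x15=0x655, pending=0
Byte[3]=68: 1-byte. pending=0, acc=0x0
Byte[4]=D1: 2-byte lead. pending=1, acc=0x11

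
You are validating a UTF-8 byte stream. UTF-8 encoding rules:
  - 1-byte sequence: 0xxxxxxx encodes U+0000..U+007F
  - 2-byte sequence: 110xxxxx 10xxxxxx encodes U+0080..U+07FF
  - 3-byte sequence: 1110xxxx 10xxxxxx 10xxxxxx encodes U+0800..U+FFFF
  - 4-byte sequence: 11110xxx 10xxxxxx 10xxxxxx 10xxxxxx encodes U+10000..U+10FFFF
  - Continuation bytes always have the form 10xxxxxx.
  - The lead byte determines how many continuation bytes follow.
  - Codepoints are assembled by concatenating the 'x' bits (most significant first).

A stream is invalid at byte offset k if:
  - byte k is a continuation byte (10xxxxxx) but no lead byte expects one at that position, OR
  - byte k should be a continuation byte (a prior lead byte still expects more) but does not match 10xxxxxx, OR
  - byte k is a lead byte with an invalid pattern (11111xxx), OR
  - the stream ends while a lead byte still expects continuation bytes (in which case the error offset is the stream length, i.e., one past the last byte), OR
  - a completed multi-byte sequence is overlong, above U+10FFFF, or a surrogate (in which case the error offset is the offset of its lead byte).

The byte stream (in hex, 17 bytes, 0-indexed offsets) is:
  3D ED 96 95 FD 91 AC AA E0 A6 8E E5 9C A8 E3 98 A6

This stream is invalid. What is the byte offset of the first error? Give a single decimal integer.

Answer: 4

Derivation:
Byte[0]=3D: 1-byte ASCII. cp=U+003D
Byte[1]=ED: 3-byte lead, need 2 cont bytes. acc=0xD
Byte[2]=96: continuation. acc=(acc<<6)|0x16=0x356
Byte[3]=95: continuation. acc=(acc<<6)|0x15=0xD595
Completed: cp=U+D595 (starts at byte 1)
Byte[4]=FD: INVALID lead byte (not 0xxx/110x/1110/11110)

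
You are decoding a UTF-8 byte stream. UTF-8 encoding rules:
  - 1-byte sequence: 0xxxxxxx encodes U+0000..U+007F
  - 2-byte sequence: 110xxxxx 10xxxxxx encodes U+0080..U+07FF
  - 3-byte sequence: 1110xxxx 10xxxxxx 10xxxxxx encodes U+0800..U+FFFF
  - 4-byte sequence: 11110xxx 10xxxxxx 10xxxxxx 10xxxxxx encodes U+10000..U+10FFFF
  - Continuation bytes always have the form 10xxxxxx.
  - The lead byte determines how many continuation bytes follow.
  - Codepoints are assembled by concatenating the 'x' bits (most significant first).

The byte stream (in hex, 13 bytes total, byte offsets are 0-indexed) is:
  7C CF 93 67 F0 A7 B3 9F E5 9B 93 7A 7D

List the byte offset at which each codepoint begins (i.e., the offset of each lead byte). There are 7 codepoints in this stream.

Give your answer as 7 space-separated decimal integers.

Byte[0]=7C: 1-byte ASCII. cp=U+007C
Byte[1]=CF: 2-byte lead, need 1 cont bytes. acc=0xF
Byte[2]=93: continuation. acc=(acc<<6)|0x13=0x3D3
Completed: cp=U+03D3 (starts at byte 1)
Byte[3]=67: 1-byte ASCII. cp=U+0067
Byte[4]=F0: 4-byte lead, need 3 cont bytes. acc=0x0
Byte[5]=A7: continuation. acc=(acc<<6)|0x27=0x27
Byte[6]=B3: continuation. acc=(acc<<6)|0x33=0x9F3
Byte[7]=9F: continuation. acc=(acc<<6)|0x1F=0x27CDF
Completed: cp=U+27CDF (starts at byte 4)
Byte[8]=E5: 3-byte lead, need 2 cont bytes. acc=0x5
Byte[9]=9B: continuation. acc=(acc<<6)|0x1B=0x15B
Byte[10]=93: continuation. acc=(acc<<6)|0x13=0x56D3
Completed: cp=U+56D3 (starts at byte 8)
Byte[11]=7A: 1-byte ASCII. cp=U+007A
Byte[12]=7D: 1-byte ASCII. cp=U+007D

Answer: 0 1 3 4 8 11 12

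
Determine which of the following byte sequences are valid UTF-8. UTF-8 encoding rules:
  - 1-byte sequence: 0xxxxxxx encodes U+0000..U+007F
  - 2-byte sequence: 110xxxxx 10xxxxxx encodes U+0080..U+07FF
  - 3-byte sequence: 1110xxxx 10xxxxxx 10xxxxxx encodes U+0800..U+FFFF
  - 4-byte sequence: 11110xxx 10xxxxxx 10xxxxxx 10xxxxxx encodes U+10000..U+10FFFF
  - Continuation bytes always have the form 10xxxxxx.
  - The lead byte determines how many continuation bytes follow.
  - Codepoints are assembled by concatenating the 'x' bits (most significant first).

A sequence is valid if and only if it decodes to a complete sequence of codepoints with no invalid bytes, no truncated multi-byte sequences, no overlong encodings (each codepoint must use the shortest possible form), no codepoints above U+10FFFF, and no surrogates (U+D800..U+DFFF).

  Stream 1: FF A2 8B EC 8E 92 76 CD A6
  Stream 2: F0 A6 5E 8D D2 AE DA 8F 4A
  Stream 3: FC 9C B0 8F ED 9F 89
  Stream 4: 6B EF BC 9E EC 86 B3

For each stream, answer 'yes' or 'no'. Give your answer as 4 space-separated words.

Stream 1: error at byte offset 0. INVALID
Stream 2: error at byte offset 2. INVALID
Stream 3: error at byte offset 0. INVALID
Stream 4: decodes cleanly. VALID

Answer: no no no yes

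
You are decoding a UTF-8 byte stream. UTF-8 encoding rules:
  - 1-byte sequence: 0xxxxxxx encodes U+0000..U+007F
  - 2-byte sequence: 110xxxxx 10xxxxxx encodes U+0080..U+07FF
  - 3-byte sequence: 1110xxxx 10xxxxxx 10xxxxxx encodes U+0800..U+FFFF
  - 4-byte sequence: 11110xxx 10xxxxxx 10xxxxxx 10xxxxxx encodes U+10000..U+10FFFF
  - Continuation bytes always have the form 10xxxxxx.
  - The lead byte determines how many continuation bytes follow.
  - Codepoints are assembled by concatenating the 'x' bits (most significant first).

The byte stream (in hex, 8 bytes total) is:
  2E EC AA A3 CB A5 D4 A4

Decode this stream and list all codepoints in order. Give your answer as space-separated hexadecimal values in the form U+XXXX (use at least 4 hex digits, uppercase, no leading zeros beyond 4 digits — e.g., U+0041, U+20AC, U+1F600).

Answer: U+002E U+CAA3 U+02E5 U+0524

Derivation:
Byte[0]=2E: 1-byte ASCII. cp=U+002E
Byte[1]=EC: 3-byte lead, need 2 cont bytes. acc=0xC
Byte[2]=AA: continuation. acc=(acc<<6)|0x2A=0x32A
Byte[3]=A3: continuation. acc=(acc<<6)|0x23=0xCAA3
Completed: cp=U+CAA3 (starts at byte 1)
Byte[4]=CB: 2-byte lead, need 1 cont bytes. acc=0xB
Byte[5]=A5: continuation. acc=(acc<<6)|0x25=0x2E5
Completed: cp=U+02E5 (starts at byte 4)
Byte[6]=D4: 2-byte lead, need 1 cont bytes. acc=0x14
Byte[7]=A4: continuation. acc=(acc<<6)|0x24=0x524
Completed: cp=U+0524 (starts at byte 6)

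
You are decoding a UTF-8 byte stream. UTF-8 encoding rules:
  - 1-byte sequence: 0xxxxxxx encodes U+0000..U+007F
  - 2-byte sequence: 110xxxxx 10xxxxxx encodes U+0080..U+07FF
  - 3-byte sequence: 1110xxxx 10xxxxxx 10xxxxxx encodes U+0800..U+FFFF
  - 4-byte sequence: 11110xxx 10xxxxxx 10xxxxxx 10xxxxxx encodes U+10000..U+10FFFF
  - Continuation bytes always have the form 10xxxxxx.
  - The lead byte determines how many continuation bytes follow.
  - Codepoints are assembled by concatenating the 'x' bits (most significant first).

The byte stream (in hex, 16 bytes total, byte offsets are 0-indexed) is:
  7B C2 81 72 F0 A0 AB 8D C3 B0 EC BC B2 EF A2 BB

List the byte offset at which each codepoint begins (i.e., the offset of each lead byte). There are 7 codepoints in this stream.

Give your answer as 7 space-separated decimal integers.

Byte[0]=7B: 1-byte ASCII. cp=U+007B
Byte[1]=C2: 2-byte lead, need 1 cont bytes. acc=0x2
Byte[2]=81: continuation. acc=(acc<<6)|0x01=0x81
Completed: cp=U+0081 (starts at byte 1)
Byte[3]=72: 1-byte ASCII. cp=U+0072
Byte[4]=F0: 4-byte lead, need 3 cont bytes. acc=0x0
Byte[5]=A0: continuation. acc=(acc<<6)|0x20=0x20
Byte[6]=AB: continuation. acc=(acc<<6)|0x2B=0x82B
Byte[7]=8D: continuation. acc=(acc<<6)|0x0D=0x20ACD
Completed: cp=U+20ACD (starts at byte 4)
Byte[8]=C3: 2-byte lead, need 1 cont bytes. acc=0x3
Byte[9]=B0: continuation. acc=(acc<<6)|0x30=0xF0
Completed: cp=U+00F0 (starts at byte 8)
Byte[10]=EC: 3-byte lead, need 2 cont bytes. acc=0xC
Byte[11]=BC: continuation. acc=(acc<<6)|0x3C=0x33C
Byte[12]=B2: continuation. acc=(acc<<6)|0x32=0xCF32
Completed: cp=U+CF32 (starts at byte 10)
Byte[13]=EF: 3-byte lead, need 2 cont bytes. acc=0xF
Byte[14]=A2: continuation. acc=(acc<<6)|0x22=0x3E2
Byte[15]=BB: continuation. acc=(acc<<6)|0x3B=0xF8BB
Completed: cp=U+F8BB (starts at byte 13)

Answer: 0 1 3 4 8 10 13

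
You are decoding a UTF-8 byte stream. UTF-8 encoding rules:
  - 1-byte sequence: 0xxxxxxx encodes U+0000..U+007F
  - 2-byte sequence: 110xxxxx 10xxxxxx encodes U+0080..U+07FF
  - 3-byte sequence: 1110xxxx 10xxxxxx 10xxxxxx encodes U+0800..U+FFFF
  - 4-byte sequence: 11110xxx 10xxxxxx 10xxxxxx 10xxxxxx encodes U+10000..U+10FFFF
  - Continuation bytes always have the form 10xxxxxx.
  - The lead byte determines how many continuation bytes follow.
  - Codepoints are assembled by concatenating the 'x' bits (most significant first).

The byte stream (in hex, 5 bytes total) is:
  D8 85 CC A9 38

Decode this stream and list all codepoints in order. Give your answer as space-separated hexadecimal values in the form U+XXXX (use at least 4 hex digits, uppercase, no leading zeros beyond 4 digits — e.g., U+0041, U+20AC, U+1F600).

Byte[0]=D8: 2-byte lead, need 1 cont bytes. acc=0x18
Byte[1]=85: continuation. acc=(acc<<6)|0x05=0x605
Completed: cp=U+0605 (starts at byte 0)
Byte[2]=CC: 2-byte lead, need 1 cont bytes. acc=0xC
Byte[3]=A9: continuation. acc=(acc<<6)|0x29=0x329
Completed: cp=U+0329 (starts at byte 2)
Byte[4]=38: 1-byte ASCII. cp=U+0038

Answer: U+0605 U+0329 U+0038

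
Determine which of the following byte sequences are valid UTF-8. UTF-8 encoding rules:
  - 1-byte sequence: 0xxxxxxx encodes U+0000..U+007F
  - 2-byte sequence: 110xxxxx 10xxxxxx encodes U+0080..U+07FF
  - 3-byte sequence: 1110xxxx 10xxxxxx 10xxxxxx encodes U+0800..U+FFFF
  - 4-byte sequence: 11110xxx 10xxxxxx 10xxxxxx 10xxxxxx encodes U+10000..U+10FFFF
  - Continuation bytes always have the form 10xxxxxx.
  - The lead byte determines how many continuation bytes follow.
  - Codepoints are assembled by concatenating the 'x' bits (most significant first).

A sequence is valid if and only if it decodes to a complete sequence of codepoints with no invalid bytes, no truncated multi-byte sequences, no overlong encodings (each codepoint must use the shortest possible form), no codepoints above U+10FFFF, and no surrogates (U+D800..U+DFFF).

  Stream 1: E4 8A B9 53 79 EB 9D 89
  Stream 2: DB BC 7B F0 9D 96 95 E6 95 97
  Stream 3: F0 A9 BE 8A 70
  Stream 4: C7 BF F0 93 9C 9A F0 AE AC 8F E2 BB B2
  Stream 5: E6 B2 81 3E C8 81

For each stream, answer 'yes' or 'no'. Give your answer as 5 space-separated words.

Answer: yes yes yes yes yes

Derivation:
Stream 1: decodes cleanly. VALID
Stream 2: decodes cleanly. VALID
Stream 3: decodes cleanly. VALID
Stream 4: decodes cleanly. VALID
Stream 5: decodes cleanly. VALID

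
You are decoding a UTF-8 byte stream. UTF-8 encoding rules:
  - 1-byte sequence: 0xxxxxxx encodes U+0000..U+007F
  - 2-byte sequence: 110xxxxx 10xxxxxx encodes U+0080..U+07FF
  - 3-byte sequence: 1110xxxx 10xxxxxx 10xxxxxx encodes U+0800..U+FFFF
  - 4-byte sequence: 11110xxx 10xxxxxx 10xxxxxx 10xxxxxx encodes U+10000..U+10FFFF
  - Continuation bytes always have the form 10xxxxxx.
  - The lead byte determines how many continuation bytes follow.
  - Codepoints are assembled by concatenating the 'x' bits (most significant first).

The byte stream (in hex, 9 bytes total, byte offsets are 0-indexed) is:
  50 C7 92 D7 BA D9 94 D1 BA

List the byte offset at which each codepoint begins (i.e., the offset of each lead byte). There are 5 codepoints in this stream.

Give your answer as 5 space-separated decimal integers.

Byte[0]=50: 1-byte ASCII. cp=U+0050
Byte[1]=C7: 2-byte lead, need 1 cont bytes. acc=0x7
Byte[2]=92: continuation. acc=(acc<<6)|0x12=0x1D2
Completed: cp=U+01D2 (starts at byte 1)
Byte[3]=D7: 2-byte lead, need 1 cont bytes. acc=0x17
Byte[4]=BA: continuation. acc=(acc<<6)|0x3A=0x5FA
Completed: cp=U+05FA (starts at byte 3)
Byte[5]=D9: 2-byte lead, need 1 cont bytes. acc=0x19
Byte[6]=94: continuation. acc=(acc<<6)|0x14=0x654
Completed: cp=U+0654 (starts at byte 5)
Byte[7]=D1: 2-byte lead, need 1 cont bytes. acc=0x11
Byte[8]=BA: continuation. acc=(acc<<6)|0x3A=0x47A
Completed: cp=U+047A (starts at byte 7)

Answer: 0 1 3 5 7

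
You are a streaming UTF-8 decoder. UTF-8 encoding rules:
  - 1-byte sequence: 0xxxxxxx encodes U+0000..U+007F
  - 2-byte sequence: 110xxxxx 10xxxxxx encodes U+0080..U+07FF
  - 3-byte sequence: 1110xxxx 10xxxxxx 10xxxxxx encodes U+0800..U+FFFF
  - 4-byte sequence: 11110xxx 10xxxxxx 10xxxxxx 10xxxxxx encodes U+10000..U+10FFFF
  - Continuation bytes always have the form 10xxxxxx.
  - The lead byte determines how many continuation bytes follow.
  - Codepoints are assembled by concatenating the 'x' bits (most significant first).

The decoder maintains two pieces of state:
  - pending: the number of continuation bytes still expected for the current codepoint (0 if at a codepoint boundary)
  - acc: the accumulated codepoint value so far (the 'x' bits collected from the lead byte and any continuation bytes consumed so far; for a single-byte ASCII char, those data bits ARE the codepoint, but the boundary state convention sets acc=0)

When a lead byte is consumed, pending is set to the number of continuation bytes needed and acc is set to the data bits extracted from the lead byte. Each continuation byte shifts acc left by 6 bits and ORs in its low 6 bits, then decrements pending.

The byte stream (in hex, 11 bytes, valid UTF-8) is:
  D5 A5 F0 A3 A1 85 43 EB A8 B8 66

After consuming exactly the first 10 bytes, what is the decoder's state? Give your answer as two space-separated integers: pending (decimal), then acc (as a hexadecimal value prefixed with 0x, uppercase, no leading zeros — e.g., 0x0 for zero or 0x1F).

Answer: 0 0xBA38

Derivation:
Byte[0]=D5: 2-byte lead. pending=1, acc=0x15
Byte[1]=A5: continuation. acc=(acc<<6)|0x25=0x565, pending=0
Byte[2]=F0: 4-byte lead. pending=3, acc=0x0
Byte[3]=A3: continuation. acc=(acc<<6)|0x23=0x23, pending=2
Byte[4]=A1: continuation. acc=(acc<<6)|0x21=0x8E1, pending=1
Byte[5]=85: continuation. acc=(acc<<6)|0x05=0x23845, pending=0
Byte[6]=43: 1-byte. pending=0, acc=0x0
Byte[7]=EB: 3-byte lead. pending=2, acc=0xB
Byte[8]=A8: continuation. acc=(acc<<6)|0x28=0x2E8, pending=1
Byte[9]=B8: continuation. acc=(acc<<6)|0x38=0xBA38, pending=0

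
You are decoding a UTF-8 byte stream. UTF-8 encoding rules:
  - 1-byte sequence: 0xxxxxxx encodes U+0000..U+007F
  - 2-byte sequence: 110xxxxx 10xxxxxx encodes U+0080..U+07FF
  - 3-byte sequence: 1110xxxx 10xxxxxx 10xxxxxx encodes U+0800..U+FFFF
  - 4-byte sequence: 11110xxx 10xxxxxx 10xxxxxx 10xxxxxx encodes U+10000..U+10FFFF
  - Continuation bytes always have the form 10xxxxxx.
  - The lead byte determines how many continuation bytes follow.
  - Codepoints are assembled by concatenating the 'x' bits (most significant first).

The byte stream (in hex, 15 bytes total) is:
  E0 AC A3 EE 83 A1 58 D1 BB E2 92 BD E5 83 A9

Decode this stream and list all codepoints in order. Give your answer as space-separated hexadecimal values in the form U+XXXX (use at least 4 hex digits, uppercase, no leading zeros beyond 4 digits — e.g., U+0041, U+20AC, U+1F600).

Answer: U+0B23 U+E0E1 U+0058 U+047B U+24BD U+50E9

Derivation:
Byte[0]=E0: 3-byte lead, need 2 cont bytes. acc=0x0
Byte[1]=AC: continuation. acc=(acc<<6)|0x2C=0x2C
Byte[2]=A3: continuation. acc=(acc<<6)|0x23=0xB23
Completed: cp=U+0B23 (starts at byte 0)
Byte[3]=EE: 3-byte lead, need 2 cont bytes. acc=0xE
Byte[4]=83: continuation. acc=(acc<<6)|0x03=0x383
Byte[5]=A1: continuation. acc=(acc<<6)|0x21=0xE0E1
Completed: cp=U+E0E1 (starts at byte 3)
Byte[6]=58: 1-byte ASCII. cp=U+0058
Byte[7]=D1: 2-byte lead, need 1 cont bytes. acc=0x11
Byte[8]=BB: continuation. acc=(acc<<6)|0x3B=0x47B
Completed: cp=U+047B (starts at byte 7)
Byte[9]=E2: 3-byte lead, need 2 cont bytes. acc=0x2
Byte[10]=92: continuation. acc=(acc<<6)|0x12=0x92
Byte[11]=BD: continuation. acc=(acc<<6)|0x3D=0x24BD
Completed: cp=U+24BD (starts at byte 9)
Byte[12]=E5: 3-byte lead, need 2 cont bytes. acc=0x5
Byte[13]=83: continuation. acc=(acc<<6)|0x03=0x143
Byte[14]=A9: continuation. acc=(acc<<6)|0x29=0x50E9
Completed: cp=U+50E9 (starts at byte 12)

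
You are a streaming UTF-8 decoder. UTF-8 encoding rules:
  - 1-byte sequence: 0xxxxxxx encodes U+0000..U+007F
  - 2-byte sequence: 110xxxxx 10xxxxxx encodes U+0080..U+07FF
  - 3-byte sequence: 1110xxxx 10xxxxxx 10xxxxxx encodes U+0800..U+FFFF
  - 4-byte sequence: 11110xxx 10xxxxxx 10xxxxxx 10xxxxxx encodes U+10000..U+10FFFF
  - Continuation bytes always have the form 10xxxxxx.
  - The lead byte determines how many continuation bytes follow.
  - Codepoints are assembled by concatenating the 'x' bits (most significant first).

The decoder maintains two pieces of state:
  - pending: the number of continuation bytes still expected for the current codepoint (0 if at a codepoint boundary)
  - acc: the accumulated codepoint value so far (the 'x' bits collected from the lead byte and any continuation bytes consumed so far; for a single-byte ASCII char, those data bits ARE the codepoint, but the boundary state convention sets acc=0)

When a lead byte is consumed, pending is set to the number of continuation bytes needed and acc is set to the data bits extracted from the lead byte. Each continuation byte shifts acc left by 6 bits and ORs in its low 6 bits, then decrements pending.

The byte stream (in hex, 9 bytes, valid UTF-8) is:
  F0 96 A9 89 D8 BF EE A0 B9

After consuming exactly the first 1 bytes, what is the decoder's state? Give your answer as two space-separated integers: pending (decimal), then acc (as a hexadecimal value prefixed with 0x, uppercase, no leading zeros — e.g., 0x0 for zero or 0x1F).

Answer: 3 0x0

Derivation:
Byte[0]=F0: 4-byte lead. pending=3, acc=0x0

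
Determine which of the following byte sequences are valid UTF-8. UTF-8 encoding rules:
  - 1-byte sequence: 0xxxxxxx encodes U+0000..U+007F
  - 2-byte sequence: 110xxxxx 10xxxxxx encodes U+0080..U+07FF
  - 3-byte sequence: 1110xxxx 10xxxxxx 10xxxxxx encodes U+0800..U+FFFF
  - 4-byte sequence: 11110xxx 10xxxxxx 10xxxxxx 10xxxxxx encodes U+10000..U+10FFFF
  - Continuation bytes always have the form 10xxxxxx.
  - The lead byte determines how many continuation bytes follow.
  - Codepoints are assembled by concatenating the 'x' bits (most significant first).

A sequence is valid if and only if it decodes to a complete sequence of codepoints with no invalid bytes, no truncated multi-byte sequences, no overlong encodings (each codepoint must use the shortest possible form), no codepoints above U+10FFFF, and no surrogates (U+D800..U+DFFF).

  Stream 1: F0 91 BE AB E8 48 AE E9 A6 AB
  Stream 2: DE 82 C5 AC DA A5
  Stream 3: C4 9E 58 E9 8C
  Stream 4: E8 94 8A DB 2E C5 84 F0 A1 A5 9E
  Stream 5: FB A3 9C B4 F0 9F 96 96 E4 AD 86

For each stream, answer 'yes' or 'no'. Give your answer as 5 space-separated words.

Stream 1: error at byte offset 5. INVALID
Stream 2: decodes cleanly. VALID
Stream 3: error at byte offset 5. INVALID
Stream 4: error at byte offset 4. INVALID
Stream 5: error at byte offset 0. INVALID

Answer: no yes no no no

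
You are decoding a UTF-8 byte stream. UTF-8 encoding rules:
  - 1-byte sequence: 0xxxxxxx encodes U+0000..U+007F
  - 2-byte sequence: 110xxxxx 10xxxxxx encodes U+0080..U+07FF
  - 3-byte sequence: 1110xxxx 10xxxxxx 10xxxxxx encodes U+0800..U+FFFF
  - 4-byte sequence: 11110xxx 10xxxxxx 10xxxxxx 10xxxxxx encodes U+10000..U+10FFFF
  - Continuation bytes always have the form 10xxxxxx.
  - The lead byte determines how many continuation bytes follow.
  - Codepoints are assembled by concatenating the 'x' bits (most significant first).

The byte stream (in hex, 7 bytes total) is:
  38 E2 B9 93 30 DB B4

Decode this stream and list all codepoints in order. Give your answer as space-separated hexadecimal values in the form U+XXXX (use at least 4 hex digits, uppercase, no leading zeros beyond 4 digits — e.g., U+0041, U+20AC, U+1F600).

Answer: U+0038 U+2E53 U+0030 U+06F4

Derivation:
Byte[0]=38: 1-byte ASCII. cp=U+0038
Byte[1]=E2: 3-byte lead, need 2 cont bytes. acc=0x2
Byte[2]=B9: continuation. acc=(acc<<6)|0x39=0xB9
Byte[3]=93: continuation. acc=(acc<<6)|0x13=0x2E53
Completed: cp=U+2E53 (starts at byte 1)
Byte[4]=30: 1-byte ASCII. cp=U+0030
Byte[5]=DB: 2-byte lead, need 1 cont bytes. acc=0x1B
Byte[6]=B4: continuation. acc=(acc<<6)|0x34=0x6F4
Completed: cp=U+06F4 (starts at byte 5)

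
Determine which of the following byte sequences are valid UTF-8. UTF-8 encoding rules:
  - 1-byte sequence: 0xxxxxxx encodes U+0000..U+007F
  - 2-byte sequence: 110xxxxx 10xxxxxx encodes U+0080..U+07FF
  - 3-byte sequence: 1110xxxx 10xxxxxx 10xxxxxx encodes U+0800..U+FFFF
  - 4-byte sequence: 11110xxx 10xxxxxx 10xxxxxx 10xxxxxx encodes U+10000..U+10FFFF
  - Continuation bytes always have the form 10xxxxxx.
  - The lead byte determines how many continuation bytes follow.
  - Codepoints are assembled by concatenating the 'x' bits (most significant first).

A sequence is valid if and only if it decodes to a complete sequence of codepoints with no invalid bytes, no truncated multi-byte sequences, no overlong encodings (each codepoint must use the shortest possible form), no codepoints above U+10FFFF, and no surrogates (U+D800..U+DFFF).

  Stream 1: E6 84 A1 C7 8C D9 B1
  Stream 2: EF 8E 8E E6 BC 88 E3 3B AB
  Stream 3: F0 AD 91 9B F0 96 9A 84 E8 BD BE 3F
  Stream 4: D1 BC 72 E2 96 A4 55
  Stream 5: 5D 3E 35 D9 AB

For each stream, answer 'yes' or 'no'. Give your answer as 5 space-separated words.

Stream 1: decodes cleanly. VALID
Stream 2: error at byte offset 7. INVALID
Stream 3: decodes cleanly. VALID
Stream 4: decodes cleanly. VALID
Stream 5: decodes cleanly. VALID

Answer: yes no yes yes yes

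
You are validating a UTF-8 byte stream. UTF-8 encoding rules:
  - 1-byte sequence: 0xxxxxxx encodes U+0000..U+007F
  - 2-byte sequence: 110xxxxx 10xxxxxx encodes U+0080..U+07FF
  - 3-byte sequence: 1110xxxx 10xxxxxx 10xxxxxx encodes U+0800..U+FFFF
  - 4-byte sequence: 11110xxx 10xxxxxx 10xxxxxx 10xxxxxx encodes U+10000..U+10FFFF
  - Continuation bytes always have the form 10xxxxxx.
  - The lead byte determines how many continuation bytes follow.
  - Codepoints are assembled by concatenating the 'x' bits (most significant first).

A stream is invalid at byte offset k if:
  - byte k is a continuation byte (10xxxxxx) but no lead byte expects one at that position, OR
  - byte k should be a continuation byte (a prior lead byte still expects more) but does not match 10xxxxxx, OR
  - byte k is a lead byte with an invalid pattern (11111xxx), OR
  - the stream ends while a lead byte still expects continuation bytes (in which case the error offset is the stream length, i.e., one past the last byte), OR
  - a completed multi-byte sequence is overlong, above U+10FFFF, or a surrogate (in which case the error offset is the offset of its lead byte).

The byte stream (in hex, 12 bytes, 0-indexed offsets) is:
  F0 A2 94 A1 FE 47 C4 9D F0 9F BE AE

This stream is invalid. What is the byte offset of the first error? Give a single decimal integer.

Answer: 4

Derivation:
Byte[0]=F0: 4-byte lead, need 3 cont bytes. acc=0x0
Byte[1]=A2: continuation. acc=(acc<<6)|0x22=0x22
Byte[2]=94: continuation. acc=(acc<<6)|0x14=0x894
Byte[3]=A1: continuation. acc=(acc<<6)|0x21=0x22521
Completed: cp=U+22521 (starts at byte 0)
Byte[4]=FE: INVALID lead byte (not 0xxx/110x/1110/11110)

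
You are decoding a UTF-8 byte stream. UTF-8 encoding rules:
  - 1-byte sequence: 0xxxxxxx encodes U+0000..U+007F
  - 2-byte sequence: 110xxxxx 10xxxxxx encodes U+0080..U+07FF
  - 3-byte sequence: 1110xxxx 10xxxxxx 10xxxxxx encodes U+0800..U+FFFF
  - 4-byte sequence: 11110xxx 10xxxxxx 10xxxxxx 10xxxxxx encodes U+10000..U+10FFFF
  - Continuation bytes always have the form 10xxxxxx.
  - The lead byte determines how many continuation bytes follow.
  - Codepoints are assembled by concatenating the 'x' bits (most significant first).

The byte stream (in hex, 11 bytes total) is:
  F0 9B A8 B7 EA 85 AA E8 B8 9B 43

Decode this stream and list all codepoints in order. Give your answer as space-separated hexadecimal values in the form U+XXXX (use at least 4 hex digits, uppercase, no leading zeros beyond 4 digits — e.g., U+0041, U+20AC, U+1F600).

Byte[0]=F0: 4-byte lead, need 3 cont bytes. acc=0x0
Byte[1]=9B: continuation. acc=(acc<<6)|0x1B=0x1B
Byte[2]=A8: continuation. acc=(acc<<6)|0x28=0x6E8
Byte[3]=B7: continuation. acc=(acc<<6)|0x37=0x1BA37
Completed: cp=U+1BA37 (starts at byte 0)
Byte[4]=EA: 3-byte lead, need 2 cont bytes. acc=0xA
Byte[5]=85: continuation. acc=(acc<<6)|0x05=0x285
Byte[6]=AA: continuation. acc=(acc<<6)|0x2A=0xA16A
Completed: cp=U+A16A (starts at byte 4)
Byte[7]=E8: 3-byte lead, need 2 cont bytes. acc=0x8
Byte[8]=B8: continuation. acc=(acc<<6)|0x38=0x238
Byte[9]=9B: continuation. acc=(acc<<6)|0x1B=0x8E1B
Completed: cp=U+8E1B (starts at byte 7)
Byte[10]=43: 1-byte ASCII. cp=U+0043

Answer: U+1BA37 U+A16A U+8E1B U+0043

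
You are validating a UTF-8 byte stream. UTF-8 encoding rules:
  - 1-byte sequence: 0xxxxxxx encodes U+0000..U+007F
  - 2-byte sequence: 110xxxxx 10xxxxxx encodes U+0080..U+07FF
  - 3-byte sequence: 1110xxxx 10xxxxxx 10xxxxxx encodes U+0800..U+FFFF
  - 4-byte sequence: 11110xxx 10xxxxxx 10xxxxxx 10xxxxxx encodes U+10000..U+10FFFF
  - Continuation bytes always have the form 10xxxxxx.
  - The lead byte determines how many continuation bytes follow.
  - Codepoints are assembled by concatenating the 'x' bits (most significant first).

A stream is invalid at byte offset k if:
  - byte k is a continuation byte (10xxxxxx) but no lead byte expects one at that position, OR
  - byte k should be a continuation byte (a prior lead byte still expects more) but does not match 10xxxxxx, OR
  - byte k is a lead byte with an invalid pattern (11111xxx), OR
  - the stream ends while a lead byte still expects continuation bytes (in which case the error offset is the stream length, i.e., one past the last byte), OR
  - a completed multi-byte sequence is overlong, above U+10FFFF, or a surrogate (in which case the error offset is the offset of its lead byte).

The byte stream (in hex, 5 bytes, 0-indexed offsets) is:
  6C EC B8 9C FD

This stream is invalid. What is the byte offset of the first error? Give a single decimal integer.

Byte[0]=6C: 1-byte ASCII. cp=U+006C
Byte[1]=EC: 3-byte lead, need 2 cont bytes. acc=0xC
Byte[2]=B8: continuation. acc=(acc<<6)|0x38=0x338
Byte[3]=9C: continuation. acc=(acc<<6)|0x1C=0xCE1C
Completed: cp=U+CE1C (starts at byte 1)
Byte[4]=FD: INVALID lead byte (not 0xxx/110x/1110/11110)

Answer: 4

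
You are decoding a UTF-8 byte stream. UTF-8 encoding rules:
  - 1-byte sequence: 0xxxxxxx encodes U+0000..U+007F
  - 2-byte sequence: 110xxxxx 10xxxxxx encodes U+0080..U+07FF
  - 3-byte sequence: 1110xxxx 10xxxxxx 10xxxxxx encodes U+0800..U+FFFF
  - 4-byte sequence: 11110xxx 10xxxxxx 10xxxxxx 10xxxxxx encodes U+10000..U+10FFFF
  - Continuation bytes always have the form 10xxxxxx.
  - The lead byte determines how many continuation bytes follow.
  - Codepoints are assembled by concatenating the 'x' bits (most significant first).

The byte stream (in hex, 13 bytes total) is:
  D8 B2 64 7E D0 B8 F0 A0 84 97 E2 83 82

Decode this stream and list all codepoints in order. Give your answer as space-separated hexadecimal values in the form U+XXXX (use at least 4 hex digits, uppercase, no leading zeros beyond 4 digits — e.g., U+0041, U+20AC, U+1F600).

Answer: U+0632 U+0064 U+007E U+0438 U+20117 U+20C2

Derivation:
Byte[0]=D8: 2-byte lead, need 1 cont bytes. acc=0x18
Byte[1]=B2: continuation. acc=(acc<<6)|0x32=0x632
Completed: cp=U+0632 (starts at byte 0)
Byte[2]=64: 1-byte ASCII. cp=U+0064
Byte[3]=7E: 1-byte ASCII. cp=U+007E
Byte[4]=D0: 2-byte lead, need 1 cont bytes. acc=0x10
Byte[5]=B8: continuation. acc=(acc<<6)|0x38=0x438
Completed: cp=U+0438 (starts at byte 4)
Byte[6]=F0: 4-byte lead, need 3 cont bytes. acc=0x0
Byte[7]=A0: continuation. acc=(acc<<6)|0x20=0x20
Byte[8]=84: continuation. acc=(acc<<6)|0x04=0x804
Byte[9]=97: continuation. acc=(acc<<6)|0x17=0x20117
Completed: cp=U+20117 (starts at byte 6)
Byte[10]=E2: 3-byte lead, need 2 cont bytes. acc=0x2
Byte[11]=83: continuation. acc=(acc<<6)|0x03=0x83
Byte[12]=82: continuation. acc=(acc<<6)|0x02=0x20C2
Completed: cp=U+20C2 (starts at byte 10)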